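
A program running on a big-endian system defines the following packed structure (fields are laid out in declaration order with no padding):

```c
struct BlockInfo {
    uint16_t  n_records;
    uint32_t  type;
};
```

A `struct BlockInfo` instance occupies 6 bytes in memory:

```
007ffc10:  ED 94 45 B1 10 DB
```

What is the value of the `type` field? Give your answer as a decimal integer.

1169232091

`type` follows `n_records` (2 bytes), so it starts at byte offset 2 and occupies 4 bytes.
Bytes at offsets 2..5: 45 B1 10 DB.
In big-endian order the high byte comes first in memory.
The bytes are already most-significant first: 0x45B110DB.
0x45B110DB = 1169232091.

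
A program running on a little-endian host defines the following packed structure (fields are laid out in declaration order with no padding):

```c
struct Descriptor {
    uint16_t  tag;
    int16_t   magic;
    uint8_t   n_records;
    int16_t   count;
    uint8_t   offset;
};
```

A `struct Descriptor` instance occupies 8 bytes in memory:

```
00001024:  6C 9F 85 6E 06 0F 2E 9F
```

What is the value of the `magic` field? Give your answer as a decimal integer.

`magic` follows `tag` (2 bytes), so it starts at byte offset 2 and occupies 2 bytes.
Bytes at offsets 2..3: 85 6E.
Little-endian stores the least-significant byte at the lowest address.
Reassemble most-significant byte first: 6E 85 → 0x6E85.
0x6E85 = 28293.

28293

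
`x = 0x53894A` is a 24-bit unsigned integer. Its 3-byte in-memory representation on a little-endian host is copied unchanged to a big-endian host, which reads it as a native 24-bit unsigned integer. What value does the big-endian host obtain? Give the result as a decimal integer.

4884819

Stored little-endian, the bytes at ascending addresses are 4A 89 53.
Read back as big-endian, the last byte is least significant, giving 0x4A8953.
0x4A8953 = 4884819.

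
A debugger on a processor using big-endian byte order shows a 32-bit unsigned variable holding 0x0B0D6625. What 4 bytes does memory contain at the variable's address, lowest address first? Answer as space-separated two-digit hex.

Split into bytes (most-significant first): 0B 0D 66 25.
Big-endian stores the most-significant byte at the lowest address.
So the memory order matches the most-significant-first order: 0B 0D 66 25.

0B 0D 66 25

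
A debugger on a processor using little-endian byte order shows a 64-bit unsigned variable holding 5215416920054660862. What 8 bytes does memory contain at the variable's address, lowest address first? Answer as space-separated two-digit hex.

5215416920054660862 in hexadecimal, padded to 64 bits, is 0x4860E20E6B6B7EFE.
Split into bytes (most-significant first): 48 60 E2 0E 6B 6B 7E FE.
Little-endian stores the least-significant byte at the lowest address.
So at ascending addresses the bytes are FE 7E 6B 6B 0E E2 60 48.

FE 7E 6B 6B 0E E2 60 48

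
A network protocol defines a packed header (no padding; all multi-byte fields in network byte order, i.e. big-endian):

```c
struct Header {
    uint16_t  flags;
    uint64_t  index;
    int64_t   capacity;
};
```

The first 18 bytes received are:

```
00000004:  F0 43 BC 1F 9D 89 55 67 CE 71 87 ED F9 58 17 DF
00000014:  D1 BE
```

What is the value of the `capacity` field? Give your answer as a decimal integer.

`capacity` follows `flags` (2 B), `index` (8 B), so it starts at offset 2 + 8 = 10 and occupies 8 bytes.
Bytes at offsets 10..17: 87 ED F9 58 17 DF D1 BE.
Big-endian stores the most-significant byte at the lowest address.
The bytes are already most-significant first: 0x87EDF95817DFD1BE.
Top bit is set, so as a signed 64-bit value this is 0x87EDF95817DFD1BE − 2^64 = -8651985152355872322.

-8651985152355872322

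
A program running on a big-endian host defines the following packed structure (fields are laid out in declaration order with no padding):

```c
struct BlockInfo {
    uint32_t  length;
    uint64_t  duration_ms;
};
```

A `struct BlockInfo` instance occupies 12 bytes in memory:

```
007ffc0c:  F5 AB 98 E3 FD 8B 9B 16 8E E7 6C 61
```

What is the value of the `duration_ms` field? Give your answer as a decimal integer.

18269866834547666017

`duration_ms` follows `length` (4 bytes), so it starts at byte offset 4 and occupies 8 bytes.
Bytes at offsets 4..11: FD 8B 9B 16 8E E7 6C 61.
In big-endian order the high byte comes first in memory.
The bytes are already most-significant first: 0xFD8B9B168EE76C61.
0xFD8B9B168EE76C61 = 18269866834547666017.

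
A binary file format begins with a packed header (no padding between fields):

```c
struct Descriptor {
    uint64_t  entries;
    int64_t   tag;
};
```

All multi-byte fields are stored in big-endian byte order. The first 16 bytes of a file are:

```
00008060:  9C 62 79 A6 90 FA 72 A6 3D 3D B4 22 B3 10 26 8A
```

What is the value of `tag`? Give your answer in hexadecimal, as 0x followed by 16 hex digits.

`tag` follows `entries` (8 bytes), so it starts at byte offset 8 and occupies 8 bytes.
Bytes at offsets 8..15: 3D 3D B4 22 B3 10 26 8A.
Big-endian stores the most-significant byte at the lowest address.
The bytes are already most-significant first: 0x3D3DB422B310268A.

0x3D3DB422B310268A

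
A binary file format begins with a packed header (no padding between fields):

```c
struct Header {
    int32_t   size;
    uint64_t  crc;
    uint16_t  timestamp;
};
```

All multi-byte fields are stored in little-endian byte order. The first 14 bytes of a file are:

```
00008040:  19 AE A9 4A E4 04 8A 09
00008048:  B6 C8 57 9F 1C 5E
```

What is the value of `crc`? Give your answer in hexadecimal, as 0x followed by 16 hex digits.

0x9F57C8B6098A04E4

`crc` follows `size` (4 bytes), so it starts at byte offset 4 and occupies 8 bytes.
Bytes at offsets 4..11: E4 04 8A 09 B6 C8 57 9F.
Little-endian stores the least-significant byte at the lowest address.
Reassemble most-significant byte first: 9F 57 C8 B6 09 8A 04 E4 → 0x9F57C8B6098A04E4.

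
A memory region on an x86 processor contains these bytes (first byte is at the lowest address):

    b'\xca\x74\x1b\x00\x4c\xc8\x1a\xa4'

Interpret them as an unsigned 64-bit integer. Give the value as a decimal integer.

11824984000359527626

Little-endian stores the least-significant byte at the lowest address.
Reassemble most-significant byte first: A4 1A C8 4C 00 1B 74 CA → 0xA41AC84C001B74CA.
0xA41AC84C001B74CA = 11824984000359527626.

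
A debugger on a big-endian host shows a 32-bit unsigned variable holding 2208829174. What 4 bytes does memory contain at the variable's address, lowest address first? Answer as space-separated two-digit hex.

2208829174 in hexadecimal, padded to 32 bits, is 0x83A80EF6.
Split into bytes (most-significant first): 83 A8 0E F6.
In big-endian order the high byte comes first in memory.
So the memory order matches the most-significant-first order: 83 A8 0E F6.

83 A8 0E F6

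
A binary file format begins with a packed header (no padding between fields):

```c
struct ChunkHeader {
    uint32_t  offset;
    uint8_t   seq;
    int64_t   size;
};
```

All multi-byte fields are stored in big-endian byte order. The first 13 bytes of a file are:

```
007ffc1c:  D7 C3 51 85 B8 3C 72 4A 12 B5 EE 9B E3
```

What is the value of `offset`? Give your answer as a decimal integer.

`offset` is the first field, at byte offset 0, occupying 4 bytes.
Bytes at offsets 0..3: D7 C3 51 85.
In big-endian order the high byte comes first in memory.
The bytes are already most-significant first: 0xD7C35185.
0xD7C35185 = 3619901829.

3619901829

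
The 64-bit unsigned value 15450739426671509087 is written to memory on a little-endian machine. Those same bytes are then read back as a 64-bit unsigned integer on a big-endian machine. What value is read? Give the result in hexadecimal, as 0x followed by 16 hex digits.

0x5FBEE0A3A50D6CD6

15450739426671509087 in 64-bit hexadecimal is 0xD66C0DA5A3E0BE5F.
Stored little-endian, the bytes at ascending addresses are 5F BE E0 A3 A5 0D 6C D6.
Read back as big-endian, the last byte is least significant, giving 0x5FBEE0A3A50D6CD6.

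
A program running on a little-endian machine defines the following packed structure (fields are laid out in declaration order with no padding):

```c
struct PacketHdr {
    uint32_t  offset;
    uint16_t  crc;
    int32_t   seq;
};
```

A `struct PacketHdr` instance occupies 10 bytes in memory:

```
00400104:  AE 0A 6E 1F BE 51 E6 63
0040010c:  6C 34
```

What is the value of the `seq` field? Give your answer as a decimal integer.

879518694

`seq` follows `offset` (4 B), `crc` (2 B), so it starts at offset 4 + 2 = 6 and occupies 4 bytes.
Bytes at offsets 6..9: E6 63 6C 34.
Little-endian: lowest address holds the least-significant byte.
Reassemble most-significant byte first: 34 6C 63 E6 → 0x346C63E6.
0x346C63E6 = 879518694.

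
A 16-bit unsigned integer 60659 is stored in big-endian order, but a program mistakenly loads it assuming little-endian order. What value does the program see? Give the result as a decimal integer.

60659 in 16-bit hexadecimal is 0xECF3.
Stored big-endian, the bytes at ascending addresses are EC F3.
Read back as little-endian, the first byte is least significant, giving 0xF3EC.
0xF3EC = 62444.

62444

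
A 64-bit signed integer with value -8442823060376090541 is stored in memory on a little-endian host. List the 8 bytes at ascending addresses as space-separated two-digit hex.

53 88 CE 98 28 11 D5 8A

Two's complement of -8442823060376090541 in 64 bits: 8442823060376090541 = 0x752AEED7673177AD; invert → 0x8AD5112898CE8852; add 1 → 0x8AD5112898CE8853.
Split into bytes (most-significant first): 8A D5 11 28 98 CE 88 53.
Little-endian: lowest address holds the least-significant byte.
So at ascending addresses the bytes are 53 88 CE 98 28 11 D5 8A.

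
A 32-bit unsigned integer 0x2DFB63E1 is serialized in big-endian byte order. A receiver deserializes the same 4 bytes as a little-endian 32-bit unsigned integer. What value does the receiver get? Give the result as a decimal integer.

Stored big-endian, the bytes at ascending addresses are 2D FB 63 E1.
Read back as little-endian, the first byte is least significant, giving 0xE163FB2D.
0xE163FB2D = 3781425965.

3781425965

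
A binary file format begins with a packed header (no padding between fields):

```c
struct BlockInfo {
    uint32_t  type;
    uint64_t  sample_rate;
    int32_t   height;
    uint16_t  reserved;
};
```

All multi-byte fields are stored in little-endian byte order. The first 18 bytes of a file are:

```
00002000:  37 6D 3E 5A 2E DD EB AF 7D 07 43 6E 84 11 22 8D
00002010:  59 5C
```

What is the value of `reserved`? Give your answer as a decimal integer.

`reserved` follows `type` (4 B), `sample_rate` (8 B), `height` (4 B), so it starts at offset 4 + 8 + 4 = 16 and occupies 2 bytes.
Bytes at offsets 16..17: 59 5C.
Little-endian: lowest address holds the least-significant byte.
Reassemble most-significant byte first: 5C 59 → 0x5C59.
0x5C59 = 23641.

23641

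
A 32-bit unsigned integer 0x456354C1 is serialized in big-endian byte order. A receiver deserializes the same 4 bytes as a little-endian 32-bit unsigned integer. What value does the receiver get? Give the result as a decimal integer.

Stored big-endian, the bytes at ascending addresses are 45 63 54 C1.
Read back as little-endian, the first byte is least significant, giving 0xC1546345.
0xC1546345 = 3243533125.

3243533125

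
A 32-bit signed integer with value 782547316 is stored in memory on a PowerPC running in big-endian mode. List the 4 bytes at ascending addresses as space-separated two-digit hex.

2E A4 B9 74

782547316 in hexadecimal, padded to 32 bits, is 0x2EA4B974.
Split into bytes (most-significant first): 2E A4 B9 74.
In big-endian order the high byte comes first in memory.
So the memory order matches the most-significant-first order: 2E A4 B9 74.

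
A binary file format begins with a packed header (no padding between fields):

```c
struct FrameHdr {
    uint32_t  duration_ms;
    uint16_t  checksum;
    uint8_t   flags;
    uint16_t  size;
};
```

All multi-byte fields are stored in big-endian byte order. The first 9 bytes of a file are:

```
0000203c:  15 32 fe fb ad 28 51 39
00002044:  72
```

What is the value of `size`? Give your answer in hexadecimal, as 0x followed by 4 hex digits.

`size` follows `duration_ms` (4 B), `checksum` (2 B), `flags` (1 B), so it starts at offset 4 + 2 + 1 = 7 and occupies 2 bytes.
Bytes at offsets 7..8: 39 72.
In big-endian order the high byte comes first in memory.
The bytes are already most-significant first: 0x3972.

0x3972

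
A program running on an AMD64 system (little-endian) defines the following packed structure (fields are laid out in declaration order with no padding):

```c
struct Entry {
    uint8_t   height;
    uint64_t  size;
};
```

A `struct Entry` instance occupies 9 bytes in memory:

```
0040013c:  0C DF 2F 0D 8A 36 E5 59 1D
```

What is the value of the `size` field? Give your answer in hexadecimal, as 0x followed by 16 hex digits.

`size` follows `height` (1 byte), so it starts at byte offset 1 and occupies 8 bytes.
Bytes at offsets 1..8: DF 2F 0D 8A 36 E5 59 1D.
Little-endian stores the least-significant byte at the lowest address.
Reassemble most-significant byte first: 1D 59 E5 36 8A 0D 2F DF → 0x1D59E5368A0D2FDF.

0x1D59E5368A0D2FDF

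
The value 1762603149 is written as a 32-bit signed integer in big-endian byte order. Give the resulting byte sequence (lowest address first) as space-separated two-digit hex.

69 0F 30 8D

1762603149 in hexadecimal, padded to 32 bits, is 0x690F308D.
Split into bytes (most-significant first): 69 0F 30 8D.
In big-endian order the high byte comes first in memory.
So the memory order matches the most-significant-first order: 69 0F 30 8D.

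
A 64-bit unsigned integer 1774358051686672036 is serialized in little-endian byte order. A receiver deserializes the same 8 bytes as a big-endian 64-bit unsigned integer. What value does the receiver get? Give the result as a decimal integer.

11846194624404758296

1774358051686672036 in 64-bit hexadecimal is 0x189FC93F3F2366A4.
Stored little-endian, the bytes at ascending addresses are A4 66 23 3F 3F C9 9F 18.
Read back as big-endian, the last byte is least significant, giving 0xA466233F3FC99F18.
0xA466233F3FC99F18 = 11846194624404758296.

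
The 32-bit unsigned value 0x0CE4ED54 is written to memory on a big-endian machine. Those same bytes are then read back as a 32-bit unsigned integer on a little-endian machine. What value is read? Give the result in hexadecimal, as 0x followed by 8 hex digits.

Stored big-endian, the bytes at ascending addresses are 0C E4 ED 54.
Read back as little-endian, the first byte is least significant, giving 0x54EDE40C.

0x54EDE40C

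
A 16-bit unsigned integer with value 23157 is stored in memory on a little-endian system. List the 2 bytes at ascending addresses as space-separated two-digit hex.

75 5A

23157 in hexadecimal, padded to 16 bits, is 0x5A75.
Split into bytes (most-significant first): 5A 75.
Little-endian: lowest address holds the least-significant byte.
So at ascending addresses the bytes are 75 5A.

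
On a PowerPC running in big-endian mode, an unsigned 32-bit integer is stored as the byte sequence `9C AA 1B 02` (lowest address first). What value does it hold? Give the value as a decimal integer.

In big-endian order the high byte comes first in memory.
The bytes are already most-significant first: 0x9CAA1B02.
0x9CAA1B02 = 2628393730.

2628393730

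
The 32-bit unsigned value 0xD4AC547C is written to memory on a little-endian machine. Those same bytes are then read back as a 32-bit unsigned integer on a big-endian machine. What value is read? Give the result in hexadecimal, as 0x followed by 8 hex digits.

Stored little-endian, the bytes at ascending addresses are 7C 54 AC D4.
Read back as big-endian, the last byte is least significant, giving 0x7C54ACD4.

0x7C54ACD4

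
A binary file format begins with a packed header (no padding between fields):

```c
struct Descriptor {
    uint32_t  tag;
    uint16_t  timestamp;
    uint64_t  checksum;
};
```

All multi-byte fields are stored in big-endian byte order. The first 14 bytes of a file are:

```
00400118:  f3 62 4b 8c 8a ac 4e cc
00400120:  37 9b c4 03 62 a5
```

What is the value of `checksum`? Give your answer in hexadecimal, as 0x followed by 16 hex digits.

`checksum` follows `tag` (4 B), `timestamp` (2 B), so it starts at offset 4 + 2 = 6 and occupies 8 bytes.
Bytes at offsets 6..13: 4E CC 37 9B C4 03 62 A5.
In big-endian order the high byte comes first in memory.
The bytes are already most-significant first: 0x4ECC379BC40362A5.

0x4ECC379BC40362A5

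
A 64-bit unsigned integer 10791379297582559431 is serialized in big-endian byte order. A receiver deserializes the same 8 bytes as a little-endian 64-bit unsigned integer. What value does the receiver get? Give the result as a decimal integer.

14389257838741340821

10791379297582559431 in 64-bit hexadecimal is 0x95C2AE4BC4E9B0C7.
Stored big-endian, the bytes at ascending addresses are 95 C2 AE 4B C4 E9 B0 C7.
Read back as little-endian, the first byte is least significant, giving 0xC7B0E9C44BAEC295.
0xC7B0E9C44BAEC295 = 14389257838741340821.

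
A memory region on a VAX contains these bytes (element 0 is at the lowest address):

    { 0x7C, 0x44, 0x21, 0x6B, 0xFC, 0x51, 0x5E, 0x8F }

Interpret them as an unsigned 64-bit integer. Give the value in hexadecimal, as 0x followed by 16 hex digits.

0x8F5E51FC6B21447C

Little-endian: lowest address holds the least-significant byte.
Reassemble most-significant byte first: 8F 5E 51 FC 6B 21 44 7C → 0x8F5E51FC6B21447C.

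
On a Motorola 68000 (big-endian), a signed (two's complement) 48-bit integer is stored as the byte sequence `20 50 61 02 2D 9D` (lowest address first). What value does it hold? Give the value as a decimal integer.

Big-endian: lowest address holds the most-significant byte.
The bytes are already most-significant first: 0x205061022D9D.
0x205061022D9D = 35529597005213.

35529597005213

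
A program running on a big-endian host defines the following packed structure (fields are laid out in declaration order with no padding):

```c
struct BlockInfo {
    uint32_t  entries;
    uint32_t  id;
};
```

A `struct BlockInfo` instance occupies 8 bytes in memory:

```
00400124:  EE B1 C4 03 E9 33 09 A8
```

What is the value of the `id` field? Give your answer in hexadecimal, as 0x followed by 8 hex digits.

`id` follows `entries` (4 bytes), so it starts at byte offset 4 and occupies 4 bytes.
Bytes at offsets 4..7: E9 33 09 A8.
Big-endian stores the most-significant byte at the lowest address.
The bytes are already most-significant first: 0xE93309A8.

0xE93309A8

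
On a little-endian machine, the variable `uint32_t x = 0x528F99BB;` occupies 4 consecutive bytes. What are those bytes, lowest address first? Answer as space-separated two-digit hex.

Split into bytes (most-significant first): 52 8F 99 BB.
Little-endian: lowest address holds the least-significant byte.
So at ascending addresses the bytes are BB 99 8F 52.

BB 99 8F 52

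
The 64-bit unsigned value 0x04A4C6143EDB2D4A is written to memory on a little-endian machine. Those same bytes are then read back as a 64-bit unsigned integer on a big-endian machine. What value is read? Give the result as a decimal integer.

5345169392441664516

Stored little-endian, the bytes at ascending addresses are 4A 2D DB 3E 14 C6 A4 04.
Read back as big-endian, the last byte is least significant, giving 0x4A2DDB3E14C6A404.
0x4A2DDB3E14C6A404 = 5345169392441664516.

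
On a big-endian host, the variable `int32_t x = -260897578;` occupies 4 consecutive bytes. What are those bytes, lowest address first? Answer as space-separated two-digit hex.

F0 73 04 D6

Two's complement of -260897578 in 32 bits: 260897578 = 0x0F8CFB2A; invert → 0xF07304D5; add 1 → 0xF07304D6.
Split into bytes (most-significant first): F0 73 04 D6.
Big-endian stores the most-significant byte at the lowest address.
So the memory order matches the most-significant-first order: F0 73 04 D6.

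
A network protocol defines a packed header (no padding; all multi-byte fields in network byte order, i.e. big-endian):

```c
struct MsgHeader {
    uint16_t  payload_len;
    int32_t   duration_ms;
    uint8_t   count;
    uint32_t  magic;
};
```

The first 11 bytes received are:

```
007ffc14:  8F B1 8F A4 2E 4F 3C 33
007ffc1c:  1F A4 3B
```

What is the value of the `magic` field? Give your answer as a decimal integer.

`magic` follows `payload_len` (2 B), `duration_ms` (4 B), `count` (1 B), so it starts at offset 2 + 4 + 1 = 7 and occupies 4 bytes.
Bytes at offsets 7..10: 33 1F A4 3B.
Big-endian: lowest address holds the most-significant byte.
The bytes are already most-significant first: 0x331FA43B.
0x331FA43B = 857711675.

857711675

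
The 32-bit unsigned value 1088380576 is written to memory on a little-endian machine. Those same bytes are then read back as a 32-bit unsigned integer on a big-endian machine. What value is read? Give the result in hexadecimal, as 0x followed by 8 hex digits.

0xA05EDF40

1088380576 in 32-bit hexadecimal is 0x40DF5EA0.
Stored little-endian, the bytes at ascending addresses are A0 5E DF 40.
Read back as big-endian, the last byte is least significant, giving 0xA05EDF40.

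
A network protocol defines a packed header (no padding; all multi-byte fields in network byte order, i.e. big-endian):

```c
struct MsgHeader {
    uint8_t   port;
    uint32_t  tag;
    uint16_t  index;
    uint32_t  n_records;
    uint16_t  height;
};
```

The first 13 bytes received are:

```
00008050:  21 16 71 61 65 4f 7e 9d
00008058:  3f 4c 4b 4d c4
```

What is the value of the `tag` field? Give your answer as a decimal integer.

376529253

`tag` follows `port` (1 byte), so it starts at byte offset 1 and occupies 4 bytes.
Bytes at offsets 1..4: 16 71 61 65.
Big-endian stores the most-significant byte at the lowest address.
The bytes are already most-significant first: 0x16716165.
0x16716165 = 376529253.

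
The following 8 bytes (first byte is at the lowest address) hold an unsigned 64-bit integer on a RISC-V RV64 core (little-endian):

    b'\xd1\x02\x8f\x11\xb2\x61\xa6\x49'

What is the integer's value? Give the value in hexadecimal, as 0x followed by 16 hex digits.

In little-endian order the low byte comes first in memory.
Reassemble most-significant byte first: 49 A6 61 B2 11 8F 02 D1 → 0x49A661B2118F02D1.

0x49A661B2118F02D1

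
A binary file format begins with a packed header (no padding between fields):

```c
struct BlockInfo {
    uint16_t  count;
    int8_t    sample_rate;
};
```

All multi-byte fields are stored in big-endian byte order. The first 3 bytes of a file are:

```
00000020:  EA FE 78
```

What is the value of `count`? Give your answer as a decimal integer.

`count` is the first field, at byte offset 0, occupying 2 bytes.
Bytes at offsets 0..1: EA FE.
Big-endian: lowest address holds the most-significant byte.
The bytes are already most-significant first: 0xEAFE.
0xEAFE = 60158.

60158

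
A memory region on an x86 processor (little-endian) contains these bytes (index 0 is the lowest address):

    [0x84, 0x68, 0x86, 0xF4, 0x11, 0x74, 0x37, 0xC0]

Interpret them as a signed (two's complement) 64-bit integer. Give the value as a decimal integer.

-4596077274242586492

Little-endian stores the least-significant byte at the lowest address.
Reassemble most-significant byte first: C0 37 74 11 F4 86 68 84 → 0xC0377411F4866884.
Top bit is set, so as a signed 64-bit value this is 0xC0377411F4866884 − 2^64 = -4596077274242586492.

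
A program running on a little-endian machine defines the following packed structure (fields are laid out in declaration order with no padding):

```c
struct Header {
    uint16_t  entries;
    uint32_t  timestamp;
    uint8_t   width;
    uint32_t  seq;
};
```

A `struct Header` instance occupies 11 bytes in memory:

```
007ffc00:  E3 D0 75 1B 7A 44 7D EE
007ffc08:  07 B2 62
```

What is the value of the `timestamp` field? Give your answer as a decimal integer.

1148853109

`timestamp` follows `entries` (2 bytes), so it starts at byte offset 2 and occupies 4 bytes.
Bytes at offsets 2..5: 75 1B 7A 44.
In little-endian order the low byte comes first in memory.
Reassemble most-significant byte first: 44 7A 1B 75 → 0x447A1B75.
0x447A1B75 = 1148853109.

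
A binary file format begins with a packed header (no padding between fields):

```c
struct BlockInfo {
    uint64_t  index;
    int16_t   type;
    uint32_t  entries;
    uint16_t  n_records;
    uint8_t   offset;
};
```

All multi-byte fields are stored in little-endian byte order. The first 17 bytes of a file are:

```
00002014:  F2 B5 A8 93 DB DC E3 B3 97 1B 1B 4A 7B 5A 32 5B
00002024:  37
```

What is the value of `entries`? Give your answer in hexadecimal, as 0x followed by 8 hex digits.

0x5A7B4A1B

`entries` follows `index` (8 B), `type` (2 B), so it starts at offset 8 + 2 = 10 and occupies 4 bytes.
Bytes at offsets 10..13: 1B 4A 7B 5A.
Little-endian stores the least-significant byte at the lowest address.
Reassemble most-significant byte first: 5A 7B 4A 1B → 0x5A7B4A1B.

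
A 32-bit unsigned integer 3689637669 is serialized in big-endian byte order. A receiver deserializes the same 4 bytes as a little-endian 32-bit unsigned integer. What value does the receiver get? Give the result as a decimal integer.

3689637669 in 32-bit hexadecimal is 0xDBEB6725.
Stored big-endian, the bytes at ascending addresses are DB EB 67 25.
Read back as little-endian, the first byte is least significant, giving 0x2567EBDB.
0x2567EBDB = 627567579.

627567579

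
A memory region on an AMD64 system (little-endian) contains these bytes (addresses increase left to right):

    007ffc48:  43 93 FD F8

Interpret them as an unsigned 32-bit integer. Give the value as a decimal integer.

Little-endian stores the least-significant byte at the lowest address.
Reassemble most-significant byte first: F8 FD 93 43 → 0xF8FD9343.
0xF8FD9343 = 4177367875.

4177367875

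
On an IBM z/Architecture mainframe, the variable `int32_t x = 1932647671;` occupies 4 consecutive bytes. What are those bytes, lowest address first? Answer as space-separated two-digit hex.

73 31 DC F7

1932647671 in hexadecimal, padded to 32 bits, is 0x7331DCF7.
Split into bytes (most-significant first): 73 31 DC F7.
Big-endian: lowest address holds the most-significant byte.
So the memory order matches the most-significant-first order: 73 31 DC F7.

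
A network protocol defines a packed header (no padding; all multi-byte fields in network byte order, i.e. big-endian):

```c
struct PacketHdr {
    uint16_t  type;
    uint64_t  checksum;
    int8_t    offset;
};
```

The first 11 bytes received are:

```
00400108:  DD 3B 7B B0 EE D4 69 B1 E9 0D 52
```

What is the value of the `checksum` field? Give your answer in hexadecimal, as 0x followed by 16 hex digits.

`checksum` follows `type` (2 bytes), so it starts at byte offset 2 and occupies 8 bytes.
Bytes at offsets 2..9: 7B B0 EE D4 69 B1 E9 0D.
In big-endian order the high byte comes first in memory.
The bytes are already most-significant first: 0x7BB0EED469B1E90D.

0x7BB0EED469B1E90D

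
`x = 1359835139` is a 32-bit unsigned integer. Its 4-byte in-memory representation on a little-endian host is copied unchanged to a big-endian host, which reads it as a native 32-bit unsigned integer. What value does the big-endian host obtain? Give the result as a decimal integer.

57675089

1359835139 in 32-bit hexadecimal is 0x510D7003.
Stored little-endian, the bytes at ascending addresses are 03 70 0D 51.
Read back as big-endian, the last byte is least significant, giving 0x03700D51.
0x03700D51 = 57675089.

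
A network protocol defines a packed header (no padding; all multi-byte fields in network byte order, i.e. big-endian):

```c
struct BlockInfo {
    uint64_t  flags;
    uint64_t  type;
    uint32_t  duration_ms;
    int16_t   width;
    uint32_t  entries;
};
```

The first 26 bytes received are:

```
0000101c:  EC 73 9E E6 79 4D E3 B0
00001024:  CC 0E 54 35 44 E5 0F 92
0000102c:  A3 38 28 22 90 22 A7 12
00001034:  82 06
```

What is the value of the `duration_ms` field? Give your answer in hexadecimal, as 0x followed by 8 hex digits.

`duration_ms` follows `flags` (8 B), `type` (8 B), so it starts at offset 8 + 8 = 16 and occupies 4 bytes.
Bytes at offsets 16..19: A3 38 28 22.
In big-endian order the high byte comes first in memory.
The bytes are already most-significant first: 0xA3382822.

0xA3382822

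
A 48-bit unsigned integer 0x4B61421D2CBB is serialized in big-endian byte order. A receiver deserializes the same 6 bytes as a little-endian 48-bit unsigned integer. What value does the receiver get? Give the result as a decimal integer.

Stored big-endian, the bytes at ascending addresses are 4B 61 42 1D 2C BB.
Read back as little-endian, the first byte is least significant, giving 0xBB2C1D42614B.
0xBB2C1D42614B = 205798143844683.

205798143844683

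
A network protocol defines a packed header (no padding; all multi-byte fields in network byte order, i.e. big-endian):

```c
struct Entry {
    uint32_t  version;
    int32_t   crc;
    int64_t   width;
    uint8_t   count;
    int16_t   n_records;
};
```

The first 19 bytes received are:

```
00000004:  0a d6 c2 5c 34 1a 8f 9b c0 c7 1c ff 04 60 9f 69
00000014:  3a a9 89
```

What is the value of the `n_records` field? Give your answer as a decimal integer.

-22135

`n_records` follows `version` (4 B), `crc` (4 B), `width` (8 B), `count` (1 B), so it starts at offset 4 + 4 + 8 + 1 = 17 and occupies 2 bytes.
Bytes at offsets 17..18: A9 89.
Big-endian: lowest address holds the most-significant byte.
The bytes are already most-significant first: 0xA989.
Top bit is set, so as a signed 16-bit value this is 0xA989 − 2^16 = -22135.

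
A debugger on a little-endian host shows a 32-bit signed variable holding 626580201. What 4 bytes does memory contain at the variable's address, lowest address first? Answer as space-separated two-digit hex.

E9 DA 58 25

626580201 in hexadecimal, padded to 32 bits, is 0x2558DAE9.
Split into bytes (most-significant first): 25 58 DA E9.
Little-endian: lowest address holds the least-significant byte.
So at ascending addresses the bytes are E9 DA 58 25.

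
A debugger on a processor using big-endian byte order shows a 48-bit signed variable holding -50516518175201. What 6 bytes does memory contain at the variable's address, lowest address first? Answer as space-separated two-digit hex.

Two's complement of -50516518175201 in 48 bits: 50516518175201 = 0x2DF1CB1F01E1; invert → 0xD20E34E0FE1E; add 1 → 0xD20E34E0FE1F.
Split into bytes (most-significant first): D2 0E 34 E0 FE 1F.
Big-endian stores the most-significant byte at the lowest address.
So the memory order matches the most-significant-first order: D2 0E 34 E0 FE 1F.

D2 0E 34 E0 FE 1F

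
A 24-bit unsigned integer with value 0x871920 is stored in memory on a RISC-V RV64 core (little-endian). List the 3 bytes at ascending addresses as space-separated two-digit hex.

20 19 87

Split into bytes (most-significant first): 87 19 20.
Little-endian stores the least-significant byte at the lowest address.
So at ascending addresses the bytes are 20 19 87.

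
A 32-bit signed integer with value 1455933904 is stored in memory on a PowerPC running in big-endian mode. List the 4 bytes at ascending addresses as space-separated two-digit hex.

1455933904 in hexadecimal, padded to 32 bits, is 0x56C7C9D0.
Split into bytes (most-significant first): 56 C7 C9 D0.
Big-endian: lowest address holds the most-significant byte.
So the memory order matches the most-significant-first order: 56 C7 C9 D0.

56 C7 C9 D0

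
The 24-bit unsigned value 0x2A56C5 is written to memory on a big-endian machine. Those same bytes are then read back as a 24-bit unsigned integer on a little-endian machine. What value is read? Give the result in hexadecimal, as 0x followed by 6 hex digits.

Stored big-endian, the bytes at ascending addresses are 2A 56 C5.
Read back as little-endian, the first byte is least significant, giving 0xC5562A.

0xC5562A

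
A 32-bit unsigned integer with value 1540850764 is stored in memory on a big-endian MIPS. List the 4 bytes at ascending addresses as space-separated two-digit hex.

1540850764 in hexadecimal, padded to 32 bits, is 0x5BD7844C.
Split into bytes (most-significant first): 5B D7 84 4C.
Big-endian: lowest address holds the most-significant byte.
So the memory order matches the most-significant-first order: 5B D7 84 4C.

5B D7 84 4C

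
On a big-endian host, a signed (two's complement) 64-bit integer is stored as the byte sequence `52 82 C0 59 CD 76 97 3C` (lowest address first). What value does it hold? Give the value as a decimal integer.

Big-endian: lowest address holds the most-significant byte.
The bytes are already most-significant first: 0x5282C059CD76973C.
0x5282C059CD76973C = 5945525950014199612.

5945525950014199612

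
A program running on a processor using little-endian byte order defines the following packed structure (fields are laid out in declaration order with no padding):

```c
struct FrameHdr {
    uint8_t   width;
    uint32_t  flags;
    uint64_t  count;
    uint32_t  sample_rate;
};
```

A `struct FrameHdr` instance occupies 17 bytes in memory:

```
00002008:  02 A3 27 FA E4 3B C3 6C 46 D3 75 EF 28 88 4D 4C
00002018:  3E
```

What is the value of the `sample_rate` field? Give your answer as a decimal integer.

1045187976

`sample_rate` follows `width` (1 B), `flags` (4 B), `count` (8 B), so it starts at offset 1 + 4 + 8 = 13 and occupies 4 bytes.
Bytes at offsets 13..16: 88 4D 4C 3E.
Little-endian: lowest address holds the least-significant byte.
Reassemble most-significant byte first: 3E 4C 4D 88 → 0x3E4C4D88.
0x3E4C4D88 = 1045187976.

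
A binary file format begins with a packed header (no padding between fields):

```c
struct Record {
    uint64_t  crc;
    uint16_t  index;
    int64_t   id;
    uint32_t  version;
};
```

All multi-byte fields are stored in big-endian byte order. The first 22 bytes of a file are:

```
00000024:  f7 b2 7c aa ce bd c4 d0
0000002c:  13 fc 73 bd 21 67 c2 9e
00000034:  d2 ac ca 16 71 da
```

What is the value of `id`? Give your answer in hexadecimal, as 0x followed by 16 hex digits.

0x73BD2167C29ED2AC

`id` follows `crc` (8 B), `index` (2 B), so it starts at offset 8 + 2 = 10 and occupies 8 bytes.
Bytes at offsets 10..17: 73 BD 21 67 C2 9E D2 AC.
Big-endian stores the most-significant byte at the lowest address.
The bytes are already most-significant first: 0x73BD2167C29ED2AC.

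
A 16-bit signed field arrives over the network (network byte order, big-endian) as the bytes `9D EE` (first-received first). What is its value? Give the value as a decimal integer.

In big-endian order the high byte comes first in memory.
The bytes are already most-significant first: 0x9DEE.
Top bit is set, so as a signed 16-bit value this is 0x9DEE − 2^16 = -25106.

-25106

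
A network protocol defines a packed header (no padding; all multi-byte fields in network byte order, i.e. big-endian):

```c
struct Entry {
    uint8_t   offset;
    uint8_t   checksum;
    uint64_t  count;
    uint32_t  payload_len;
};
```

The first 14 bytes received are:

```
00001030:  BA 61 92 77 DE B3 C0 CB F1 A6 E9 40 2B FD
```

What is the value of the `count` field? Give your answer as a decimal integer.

`count` follows `offset` (1 B), `checksum` (1 B), so it starts at offset 1 + 1 = 2 and occupies 8 bytes.
Bytes at offsets 2..9: 92 77 DE B3 C0 CB F1 A6.
In big-endian order the high byte comes first in memory.
The bytes are already most-significant first: 0x9277DEB3C0CBF1A6.
0x9277DEB3C0CBF1A6 = 10554149115381150118.

10554149115381150118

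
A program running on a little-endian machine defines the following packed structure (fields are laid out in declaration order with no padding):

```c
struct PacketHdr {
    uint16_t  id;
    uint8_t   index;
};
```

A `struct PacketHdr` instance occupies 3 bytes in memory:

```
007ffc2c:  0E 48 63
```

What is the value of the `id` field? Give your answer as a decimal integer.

18446

`id` is the first field, at byte offset 0, occupying 2 bytes.
Bytes at offsets 0..1: 0E 48.
In little-endian order the low byte comes first in memory.
Reassemble most-significant byte first: 48 0E → 0x480E.
0x480E = 18446.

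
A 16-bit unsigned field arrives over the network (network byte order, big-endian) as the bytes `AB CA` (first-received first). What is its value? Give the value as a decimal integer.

Big-endian: lowest address holds the most-significant byte.
The bytes are already most-significant first: 0xABCA.
0xABCA = 43978.

43978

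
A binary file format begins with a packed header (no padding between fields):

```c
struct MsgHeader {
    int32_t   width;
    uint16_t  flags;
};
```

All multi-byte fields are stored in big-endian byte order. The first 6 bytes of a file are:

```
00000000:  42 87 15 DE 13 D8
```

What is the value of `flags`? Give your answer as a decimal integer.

5080

`flags` follows `width` (4 bytes), so it starts at byte offset 4 and occupies 2 bytes.
Bytes at offsets 4..5: 13 D8.
Big-endian stores the most-significant byte at the lowest address.
The bytes are already most-significant first: 0x13D8.
0x13D8 = 5080.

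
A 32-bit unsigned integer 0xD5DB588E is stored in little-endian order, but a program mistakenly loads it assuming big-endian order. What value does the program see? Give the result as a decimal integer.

2388188117

Stored little-endian, the bytes at ascending addresses are 8E 58 DB D5.
Read back as big-endian, the last byte is least significant, giving 0x8E58DBD5.
0x8E58DBD5 = 2388188117.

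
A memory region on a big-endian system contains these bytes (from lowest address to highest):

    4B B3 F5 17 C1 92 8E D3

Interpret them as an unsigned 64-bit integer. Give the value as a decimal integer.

5454973056056463059

Big-endian stores the most-significant byte at the lowest address.
The bytes are already most-significant first: 0x4BB3F517C1928ED3.
0x4BB3F517C1928ED3 = 5454973056056463059.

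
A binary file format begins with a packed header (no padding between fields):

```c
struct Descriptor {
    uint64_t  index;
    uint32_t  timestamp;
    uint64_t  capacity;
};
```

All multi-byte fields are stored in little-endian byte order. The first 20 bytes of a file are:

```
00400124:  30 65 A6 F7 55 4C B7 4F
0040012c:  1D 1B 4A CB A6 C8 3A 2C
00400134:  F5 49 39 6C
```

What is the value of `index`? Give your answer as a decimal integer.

`index` is the first field, at byte offset 0, occupying 8 bytes.
Bytes at offsets 0..7: 30 65 A6 F7 55 4C B7 4F.
Little-endian: lowest address holds the least-significant byte.
Reassemble most-significant byte first: 4F B7 4C 55 F7 A6 65 30 → 0x4FB74C55F7A66530.
0x4FB74C55F7A66530 = 5744143781845165360.

5744143781845165360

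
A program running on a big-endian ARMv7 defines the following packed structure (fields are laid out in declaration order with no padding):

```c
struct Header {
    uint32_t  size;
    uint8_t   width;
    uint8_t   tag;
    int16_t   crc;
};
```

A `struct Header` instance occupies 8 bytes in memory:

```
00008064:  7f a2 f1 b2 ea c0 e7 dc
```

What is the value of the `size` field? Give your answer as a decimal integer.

`size` is the first field, at byte offset 0, occupying 4 bytes.
Bytes at offsets 0..3: 7F A2 F1 B2.
Big-endian stores the most-significant byte at the lowest address.
The bytes are already most-significant first: 0x7FA2F1B2.
0x7FA2F1B2 = 2141385138.

2141385138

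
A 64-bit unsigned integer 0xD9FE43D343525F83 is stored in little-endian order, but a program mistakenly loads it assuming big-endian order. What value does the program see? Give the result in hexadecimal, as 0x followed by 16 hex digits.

0x835F5243D343FED9

Stored little-endian, the bytes at ascending addresses are 83 5F 52 43 D3 43 FE D9.
Read back as big-endian, the last byte is least significant, giving 0x835F5243D343FED9.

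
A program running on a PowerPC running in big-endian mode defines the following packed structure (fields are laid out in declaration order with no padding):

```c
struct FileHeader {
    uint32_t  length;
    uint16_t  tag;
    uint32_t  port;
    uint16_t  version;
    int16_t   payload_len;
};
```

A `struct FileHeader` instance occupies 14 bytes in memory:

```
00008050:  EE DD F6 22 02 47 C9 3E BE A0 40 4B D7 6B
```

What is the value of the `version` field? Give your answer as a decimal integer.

`version` follows `length` (4 B), `tag` (2 B), `port` (4 B), so it starts at offset 4 + 2 + 4 = 10 and occupies 2 bytes.
Bytes at offsets 10..11: 40 4B.
In big-endian order the high byte comes first in memory.
The bytes are already most-significant first: 0x404B.
0x404B = 16459.

16459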